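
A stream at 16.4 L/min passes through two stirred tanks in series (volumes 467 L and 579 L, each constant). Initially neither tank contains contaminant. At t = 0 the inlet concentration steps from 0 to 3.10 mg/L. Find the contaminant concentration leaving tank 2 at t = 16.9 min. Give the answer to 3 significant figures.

0.311 mg/L

Species balance on tank i: dCᵢ/dt = (Cᵢ₋₁ − Cᵢ)/τᵢ with τᵢ = Vᵢ/Q.
τ₁ = 467/16.4 = 28.476 min; τ₂ = 579/16.4 = 35.305 min.
Solving the cascade with C₁(0)=C₂(0)=0 gives C₂(t) = C_in[1 − (τ₁ e^(−t/τ₁) − τ₂ e^(−t/τ₂))/(τ₁ − τ₂)].
At t = 16.9: e^(−t/τ₁) = 0.55240, e^(−t/τ₂) = 0.61960.
C₂ = 3.10·[1 − (28.476·0.55240 − 35.305·0.61960)/(-6.8293)] = 3.10·0.10020 = 0.31063 mg/L.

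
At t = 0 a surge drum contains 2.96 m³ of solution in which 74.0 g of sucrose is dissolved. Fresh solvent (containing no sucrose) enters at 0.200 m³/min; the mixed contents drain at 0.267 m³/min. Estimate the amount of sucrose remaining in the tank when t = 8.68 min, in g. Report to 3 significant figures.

Total volume: dV/dt = Q_in − Q_out = -0.067000 m³/min, so V(t) = 2.96 − 0.067000 t and V(8.68) = 2.3784 m³.
Solute balance: dm/dt = 0 − Q_out C = −Q_out m/V(t).
dm/m = −Q_out dt/(V₀ − 0.067000 t); integrating gives ln(m/m₀) = −(Q_out/(Q_in−Q_out)) ln(V/V₀).
m = m₀ (V₀/V)^(Q_out/(Q_in−Q_out)) = 74.0 × (2.96/2.3784)^(-3.9851) = 30.949 g.

30.9 g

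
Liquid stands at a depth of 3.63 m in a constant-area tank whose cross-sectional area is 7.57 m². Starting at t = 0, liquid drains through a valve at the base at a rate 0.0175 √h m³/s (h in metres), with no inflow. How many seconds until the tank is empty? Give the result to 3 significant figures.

A dh/dt = −Q_out = −0.0175 √h.
Separate and integrate: 2(√h − √h₀) = −(0.0175/A) t.
Tank is empty when √h = 0: t_empty = 2A√h₀/0.0175.
t_empty = 2·7.57·√3.63/0.0175 = 15.140·1.9053/0.0175 = 1648.3 s.

1650 s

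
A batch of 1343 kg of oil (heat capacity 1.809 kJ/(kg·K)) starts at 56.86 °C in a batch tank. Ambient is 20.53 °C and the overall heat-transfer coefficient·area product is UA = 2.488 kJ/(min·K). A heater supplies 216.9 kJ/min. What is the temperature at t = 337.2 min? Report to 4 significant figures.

71.71 °C

Lumped-capacitance energy balance: M c_p dT/dt = UA(T_amb − T) + Q̇.
dT/dt = (T_ss − T)/τ with T_ss = T_amb + Q̇/UA = 20.53 + 216.9/2.488 = 107.708 °C, τ = M c_p/UA = 1343·1.809/2.488 = 976.482 min.
T approaches T_ss exponentially: T(t) = T_ss + (T₀ − T_ss) e^(−t/τ).
T(337.2) = 107.708 + (-50.8485)·0.707993 = 71.7081 °C.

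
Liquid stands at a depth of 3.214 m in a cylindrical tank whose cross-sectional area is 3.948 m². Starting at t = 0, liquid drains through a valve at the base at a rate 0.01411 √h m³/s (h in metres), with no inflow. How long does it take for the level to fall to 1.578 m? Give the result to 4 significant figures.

300.3 s

A dh/dt = −Q_out = −0.01411 √h.
This is separable: 2 d(√h)/dt = −0.01411/A, so √h = √h₀ − (0.01411/(2A)) t.
t = 2A(√h₀ − √h)/0.01411 = 2·3.948·(√3.214 − √1.578)/0.01411
  = 7.89600 × (1.79276 − 1.25618) / 0.01411 = 300.271 s.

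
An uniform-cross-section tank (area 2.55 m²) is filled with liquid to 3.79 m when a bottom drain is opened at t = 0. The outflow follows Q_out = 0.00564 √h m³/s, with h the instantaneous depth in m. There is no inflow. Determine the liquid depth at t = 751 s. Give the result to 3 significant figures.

A dh/dt = −Q_out = −0.00564 √h.
This is separable: 2 d(√h)/dt = −0.00564/A, so √h = √h₀ − (0.00564/(2A)) t.
√h = √3.79 − 0.00564·751/(2·2.55) = 1.9468 − 0.83052 = 1.1163.
h = 1.1163² = 1.2461 m.

1.25 m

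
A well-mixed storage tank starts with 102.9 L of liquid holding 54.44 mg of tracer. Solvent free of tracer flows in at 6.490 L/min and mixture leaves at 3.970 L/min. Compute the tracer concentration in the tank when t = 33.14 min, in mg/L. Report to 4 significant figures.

Let m(t) be the amount of tracer. Volume: V(t) = V₀ + (Q_in − Q_out) t = 102.9 + 2.52000 t; V(33.14) = 186.413 L.
Solute balance: dm/dt = 0 − Q_out C = −Q_out m/V(t).
dm/m = −Q_out dt/(V₀ + 2.52000 t); integrating gives ln(m/m₀) = −(Q_out/(Q_in−Q_out)) ln(V/V₀).
m = m₀ (V₀/V)^(Q_out/(Q_in−Q_out)) = 54.44 × (102.9/186.413)^(1.57540) = 21.3487 mg.
C = m/V = 21.3487/186.413 = 0.114524 mg/L.

0.1145 mg/L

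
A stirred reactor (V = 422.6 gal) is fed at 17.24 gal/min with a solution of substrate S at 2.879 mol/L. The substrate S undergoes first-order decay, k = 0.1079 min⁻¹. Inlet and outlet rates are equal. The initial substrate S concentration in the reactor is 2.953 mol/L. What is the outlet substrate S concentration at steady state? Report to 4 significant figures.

Accumulation = in − out − consumed: V dC/dt = Q C_in − Q C − k V C.
At steady state: 0 = Q C_in − (Q + kV) C_ss, so C_ss = Q C_in/(Q + kV).
C_ss = 17.24·2.879/(17.24 + 0.1079·422.6) = 49.6340/62.8385 = 0.789865 mol/L.

0.7899 mol/L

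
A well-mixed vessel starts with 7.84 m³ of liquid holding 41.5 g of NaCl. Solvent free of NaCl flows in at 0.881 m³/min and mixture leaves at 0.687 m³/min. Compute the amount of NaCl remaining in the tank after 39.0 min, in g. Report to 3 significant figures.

3.79 g

Let m(t) be the amount of NaCl. Volume: V(t) = V₀ + (Q_in − Q_out) t = 7.84 + 0.19400 t; V(39.0) = 15.406 m³.
No NaCl enters, so dm/dt = −Q_out · (m/V).
dm/m = −Q_out dt/(V₀ + 0.19400 t); integrating gives ln(m/m₀) = −(Q_out/(Q_in−Q_out)) ln(V/V₀).
m = m₀ (V₀/V)^(Q_out/(Q_in−Q_out)) = 41.5 × (7.84/15.406)^(3.5412) = 3.7944 g.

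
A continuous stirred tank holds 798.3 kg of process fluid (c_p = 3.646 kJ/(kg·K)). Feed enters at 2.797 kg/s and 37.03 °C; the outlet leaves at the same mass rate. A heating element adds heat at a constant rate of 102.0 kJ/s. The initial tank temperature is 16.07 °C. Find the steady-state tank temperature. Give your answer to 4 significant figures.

M c_p dT/dt = ṁ c_p (T_in − T) + Q̇.
At steady state dT/dt = 0 ⇒ T_ss = T_in + Q̇/(ṁ c_p) = 37.03 + 102.0/(2.797·3.646) = 47.0321 °C.

47.03 °C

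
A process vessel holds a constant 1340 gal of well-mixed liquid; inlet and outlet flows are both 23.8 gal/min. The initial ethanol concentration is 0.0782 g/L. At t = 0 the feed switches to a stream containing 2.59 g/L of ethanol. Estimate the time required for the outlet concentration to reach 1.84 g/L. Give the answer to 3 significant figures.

68.1 min

Species balance on the tank: V dC/dt = Q(C_in − C), so τ = V/Q = 56.303 min.
C(t) = C_in + (C₀ − C_in) e^(−t/τ). Set C = 1.84 and solve for t:
e^(−t/τ) = (C − C_in)/(C₀ − C_in) = (1.84 − 2.59)/(0.0782 − 2.59) = 0.29859
t = −τ ln(…) = 56.303 × 1.2087 = 68.052 min.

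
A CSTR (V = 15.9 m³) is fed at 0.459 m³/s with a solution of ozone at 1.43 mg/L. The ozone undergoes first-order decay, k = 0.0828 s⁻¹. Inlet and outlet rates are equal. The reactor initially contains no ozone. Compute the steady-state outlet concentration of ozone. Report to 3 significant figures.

0.370 mg/L

V dC/dt = Q(C_in − C) − k V C.
Steady state (dC/dt = 0): C_ss = Q C_in/(Q + kV) = C_in/(1 + kV/Q).
C_ss = 0.459·1.43/(0.459 + 0.0828·15.9) = 0.65637/1.7755 = 0.36968 mg/L.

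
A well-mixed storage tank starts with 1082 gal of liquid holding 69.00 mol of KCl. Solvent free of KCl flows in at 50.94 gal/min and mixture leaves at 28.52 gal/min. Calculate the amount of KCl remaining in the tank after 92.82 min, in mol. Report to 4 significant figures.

Total volume: dV/dt = Q_in − Q_out = 22.4200 gal/min, so V(t) = 1082 + 22.4200 t and V(92.82) = 3163.02 gal.
Solute balance: dm/dt = 0 − Q_out C = −Q_out m/V(t).
Separate: dm/m = −Q_out dt/V(t) ⇒ ln(m/m₀) = −(Q_out/(Q_in−Q_out)) ln(V/V₀).
m = m₀ (V₀/V)^(Q_out/(Q_in−Q_out)) = 69.00 × (1082/3163.02)^(1.27208) = 17.6287 mol.

17.63 mol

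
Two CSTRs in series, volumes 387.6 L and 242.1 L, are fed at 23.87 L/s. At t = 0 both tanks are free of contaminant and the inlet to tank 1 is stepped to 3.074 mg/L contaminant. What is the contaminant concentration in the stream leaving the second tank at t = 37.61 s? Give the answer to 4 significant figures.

2.392 mg/L

Time constants: τᵢ = Vᵢ/Q for each well-mixed tank.
τ₁ = 387.6/23.87 = 16.2380 s; τ₂ = 242.1/23.87 = 10.1424 s.
Tank 1: C₁ = C_in(1 − e^(−t/τ₁)). Tank 2 (τ₁ ≠ τ₂): C₂ = C_in[1 − (τ₁ e^(−t/τ₁) − τ₂ e^(−t/τ₂))/(τ₁ − τ₂)].
At t = 37.61: e^(−t/τ₁) = 0.0986499, e^(−t/τ₂) = 0.0245221.
C₂ = 3.074·[1 − (16.2380·0.0986499 − 10.1424·0.0245221)/(6.09552)] = 3.074·0.778008 = 2.39160 mg/L.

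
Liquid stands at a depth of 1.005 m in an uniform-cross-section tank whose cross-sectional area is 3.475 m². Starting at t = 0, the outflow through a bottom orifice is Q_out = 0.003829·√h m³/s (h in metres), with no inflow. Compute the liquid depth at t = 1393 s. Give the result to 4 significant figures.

0.05525 m

With no inflow, A dh/dt = −0.003829 √h.
This is separable: 2 d(√h)/dt = −0.003829/A, so √h = √h₀ − (0.003829/(2A)) t.
√h = √1.005 − 0.003829·1393/(2·3.475) = 1.00250 − 0.767453 = 0.235044.
h = 0.235044² = 0.0552457 m.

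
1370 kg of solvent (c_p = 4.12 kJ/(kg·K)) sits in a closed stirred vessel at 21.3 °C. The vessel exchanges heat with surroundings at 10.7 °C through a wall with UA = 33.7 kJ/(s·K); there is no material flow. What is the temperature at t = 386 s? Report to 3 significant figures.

11.8 °C

First-law balance (no shaft work): M c_p dT/dt = −UA(T − T_amb).
dT/dt = (T_ss − T)/τ with T_ss = T_amb = 10.700 °C, τ = M c_p/UA = 1370·4.12/33.7 = 167.49 s.
Solution: T(t) = T_ss + (T₀ − T_ss) e^(−t/τ).
T(386) = 10.700 + (10.600)·0.099797 = 11.758 °C.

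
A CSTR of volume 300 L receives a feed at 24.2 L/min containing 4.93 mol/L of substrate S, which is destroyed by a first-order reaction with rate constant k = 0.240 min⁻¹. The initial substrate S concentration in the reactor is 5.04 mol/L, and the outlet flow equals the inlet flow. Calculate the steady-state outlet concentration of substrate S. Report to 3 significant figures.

V dC/dt = Q(C_in − C) − k V C.
Steady state (dC/dt = 0): C_ss = Q C_in/(Q + kV) = C_in/(1 + kV/Q).
C_ss = 24.2·4.93/(24.2 + 0.240·300) = 119.31/96.200 = 1.2402 mol/L.

1.24 mol/L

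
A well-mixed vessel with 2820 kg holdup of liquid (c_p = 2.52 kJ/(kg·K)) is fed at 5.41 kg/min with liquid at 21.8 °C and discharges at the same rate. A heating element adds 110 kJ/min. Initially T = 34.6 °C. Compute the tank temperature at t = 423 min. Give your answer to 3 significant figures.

M c_p dT/dt = ṁ c_p (T_in − T) + Q̇.
Rearrange: dT/dt = (T_ss − T)/τ with τ = M/ṁ = 521.26 min and T_ss = T_in + Q̇/(ṁ c_p) = 29.869 °C.
This is linear first-order; T(t) = T_ss + (T₀ − T_ss) e^(−t/τ).
T(423) = 29.869 + (4.7315)·e^(−423/521.26) = 29.869 + (4.7315)·0.44419 = 31.970 °C.

32.0 °C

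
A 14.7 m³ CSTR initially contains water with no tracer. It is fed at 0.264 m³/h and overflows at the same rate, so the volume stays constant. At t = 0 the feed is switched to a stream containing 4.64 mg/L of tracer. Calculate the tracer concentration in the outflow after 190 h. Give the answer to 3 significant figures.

Accumulation = in − out for the solute gives V dC/dt = Q(C_in − C).
Rewrite as dC/dt + C/τ = C_in/τ, τ = V/Q = 55.682 h.
Solution: C(t) = C_in + (C₀ − C_in) e^(−t/τ).
C(190) = 4.64 + (0 − 4.64)·e^(−190/55.682) = 4.64 + (-4.6400)·0.032967 = 4.4870 mg/L.

4.49 mg/L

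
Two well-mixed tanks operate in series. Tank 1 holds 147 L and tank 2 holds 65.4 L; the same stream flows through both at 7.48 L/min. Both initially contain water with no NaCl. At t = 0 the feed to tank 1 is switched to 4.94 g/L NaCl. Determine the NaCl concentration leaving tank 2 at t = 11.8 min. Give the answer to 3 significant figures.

1.08 g/L

Time constants: τᵢ = Vᵢ/Q for each well-mixed tank.
τ₁ = 147/7.48 = 19.652 min; τ₂ = 65.4/7.48 = 8.7433 min.
Tank 1: C₁ = C_in(1 − e^(−t/τ₁)). Tank 2 (τ₁ ≠ τ₂): C₂ = C_in[1 − (τ₁ e^(−t/τ₁) − τ₂ e^(−t/τ₂))/(τ₁ − τ₂)].
At t = 11.8: e^(−t/τ₁) = 0.54857, e^(−t/τ₂) = 0.25934.
C₂ = 4.94·[1 − (19.652·0.54857 − 8.7433·0.25934)/(10.909)] = 4.94·0.21962 = 1.0849 g/L.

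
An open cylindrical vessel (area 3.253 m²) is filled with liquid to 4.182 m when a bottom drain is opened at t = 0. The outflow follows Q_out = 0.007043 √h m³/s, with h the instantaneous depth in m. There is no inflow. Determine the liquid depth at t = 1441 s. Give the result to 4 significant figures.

A dh/dt = −Q_out = −0.007043 √h.
Separate and integrate: 2(√h − √h₀) = −(0.007043/A) t.
√h = √4.182 − 0.007043·1441/(2·3.253) = 2.04499 − 1.55994 = 0.485055.
h = 0.485055² = 0.235278 m.

0.2353 m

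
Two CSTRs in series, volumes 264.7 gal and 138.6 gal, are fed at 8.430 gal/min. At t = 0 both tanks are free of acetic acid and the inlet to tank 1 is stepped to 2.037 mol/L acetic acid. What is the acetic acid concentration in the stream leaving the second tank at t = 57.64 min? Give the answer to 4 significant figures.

1.422 mol/L

Species balance on tank i: dCᵢ/dt = (Cᵢ₋₁ − Cᵢ)/τᵢ with τᵢ = Vᵢ/Q.
τ₁ = 264.7/8.430 = 31.3998 min; τ₂ = 138.6/8.430 = 16.4413 min.
Solving the cascade with C₁(0)=C₂(0)=0 gives C₂(t) = C_in[1 − (τ₁ e^(−t/τ₁) − τ₂ e^(−t/τ₂))/(τ₁ − τ₂)].
At t = 57.64: e^(−t/τ₁) = 0.159505, e^(−t/τ₂) = 0.0300225.
C₂ = 2.037·[1 − (31.3998·0.159505 − 16.4413·0.0300225)/(14.9585)] = 2.037·0.698178 = 1.42219 mol/L.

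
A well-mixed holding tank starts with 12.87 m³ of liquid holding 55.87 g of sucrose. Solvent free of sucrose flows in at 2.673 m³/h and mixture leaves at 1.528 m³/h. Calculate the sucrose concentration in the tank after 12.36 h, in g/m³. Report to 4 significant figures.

Let m(t) be the amount of sucrose. Volume: V(t) = V₀ + (Q_in − Q_out) t = 12.87 + 1.14500 t; V(12.36) = 27.0222 m³.
Solute balance: dm/dt = 0 − Q_out C = −Q_out m/V(t).
dm/m = −Q_out dt/(V₀ + 1.14500 t); integrating gives ln(m/m₀) = −(Q_out/(Q_in−Q_out)) ln(V/V₀).
m = m₀ (V₀/V)^(Q_out/(Q_in−Q_out)) = 55.87 × (12.87/27.0222)^(1.33450) = 20.7625 g.
C = m/V = 20.7625/27.0222 = 0.768352 g/m³.

0.7684 g/m³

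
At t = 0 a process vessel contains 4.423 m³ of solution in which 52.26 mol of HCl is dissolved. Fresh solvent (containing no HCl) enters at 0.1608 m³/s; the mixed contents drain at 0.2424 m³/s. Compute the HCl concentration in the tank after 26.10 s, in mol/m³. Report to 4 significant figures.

Total volume: dV/dt = Q_in − Q_out = -0.0816000 m³/s, so V(t) = 4.423 − 0.0816000 t and V(26.10) = 2.29324 m³.
Solute balance: dm/dt = 0 − Q_out C = −Q_out m/V(t).
dm/m = −Q_out dt/(V₀ − 0.0816000 t); integrating gives ln(m/m₀) = −(Q_out/(Q_in−Q_out)) ln(V/V₀).
m = m₀ (V₀/V)^(Q_out/(Q_in−Q_out)) = 52.26 × (4.423/2.29324)^(-2.97059) = 7.42604 mol.
C = m/V = 7.42604/2.29324 = 3.23823 mol/m³.

3.238 mol/m³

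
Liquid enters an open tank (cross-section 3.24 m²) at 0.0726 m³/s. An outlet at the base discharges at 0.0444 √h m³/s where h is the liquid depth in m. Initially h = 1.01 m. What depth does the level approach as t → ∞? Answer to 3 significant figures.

2.67 m

Level balance: A dh/dt = 0.0726 − 0.0444 √h. Setting dh/dt = 0:
Q_in = 0.0444 √h_ss ⇒ √h_ss = 0.0726/0.0444 = 1.6351.
h_ss = 1.6351² = 2.6737 m. (Since h₀ = 1.01 m < h_ss, the level will rise toward this value.)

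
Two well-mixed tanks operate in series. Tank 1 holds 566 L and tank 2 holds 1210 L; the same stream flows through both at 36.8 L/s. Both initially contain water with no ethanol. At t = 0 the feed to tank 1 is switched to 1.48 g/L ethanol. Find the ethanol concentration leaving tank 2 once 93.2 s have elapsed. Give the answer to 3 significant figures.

1.32 g/L

Each tank obeys Vᵢ dCᵢ/dt = Q(Cᵢ₋₁ − Cᵢ), so τᵢ = Vᵢ/Q.
τ₁ = 566/36.8 = 15.380 s; τ₂ = 1210/36.8 = 32.880 s.
Solving the cascade with C₁(0)=C₂(0)=0 gives C₂(t) = C_in[1 − (τ₁ e^(−t/τ₁) − τ₂ e^(−t/τ₂))/(τ₁ − τ₂)].
At t = 93.2: e^(−t/τ₁) = 0.0023352, e^(−t/τ₂) = 0.058747.
C₂ = 1.48·[1 − (15.380·0.0023352 − 32.880·0.058747)/(-17.500)] = 1.48·0.89167 = 1.3197 g/L.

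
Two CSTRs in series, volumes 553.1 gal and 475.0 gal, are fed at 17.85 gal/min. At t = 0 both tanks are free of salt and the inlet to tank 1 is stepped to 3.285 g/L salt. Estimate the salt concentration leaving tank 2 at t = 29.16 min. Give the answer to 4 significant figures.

Each tank obeys Vᵢ dCᵢ/dt = Q(Cᵢ₋₁ − Cᵢ), so τᵢ = Vᵢ/Q.
τ₁ = 553.1/17.85 = 30.9860 min; τ₂ = 475.0/17.85 = 26.6106 min.
Tank 1: C₁ = C_in(1 − e^(−t/τ₁)). Tank 2 (τ₁ ≠ τ₂): C₂ = C_in[1 − (τ₁ e^(−t/τ₁) − τ₂ e^(−t/τ₂))/(τ₁ − τ₂)].
At t = 29.16: e^(−t/τ₁) = 0.390210, e^(−t/τ₂) = 0.334271.
C₂ = 3.285·[1 − (30.9860·0.390210 − 26.6106·0.334271)/(4.37535)] = 3.285·0.269575 = 0.885553 g/L.

0.8856 g/L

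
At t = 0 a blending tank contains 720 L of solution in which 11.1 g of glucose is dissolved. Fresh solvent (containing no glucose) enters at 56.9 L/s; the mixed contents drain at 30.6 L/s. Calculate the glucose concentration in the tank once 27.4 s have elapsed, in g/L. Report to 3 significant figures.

0.00344 g/L

Let m(t) be the amount of glucose. Volume: V(t) = V₀ + (Q_in − Q_out) t = 720 + 26.300 t; V(27.4) = 1440.6 L.
No glucose enters, so dm/dt = −Q_out · (m/V).
dm/m = −Q_out dt/(V₀ + 26.300 t); integrating gives ln(m/m₀) = −(Q_out/(Q_in−Q_out)) ln(V/V₀).
m = m₀ (V₀/V)^(Q_out/(Q_in−Q_out)) = 11.1 × (720/1440.6)^(1.1635) = 4.9529 g.
C = m/V = 4.9529/1440.6 = 0.0034380 g/L.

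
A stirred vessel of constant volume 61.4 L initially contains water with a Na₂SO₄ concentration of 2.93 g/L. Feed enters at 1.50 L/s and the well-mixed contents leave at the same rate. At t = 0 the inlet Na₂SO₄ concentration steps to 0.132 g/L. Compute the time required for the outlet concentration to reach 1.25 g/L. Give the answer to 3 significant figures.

Species balance: V dC/dt = Q(C_in − C) ⇒ τ = V/Q = 40.933 s.
C(t) = C_in + (C₀ − C_in) e^(−t/τ). Set C = 1.25 and solve for t:
e^(−t/τ) = (C − C_in)/(C₀ − C_in) = (1.25 − 0.132)/(2.93 − 0.132) = 0.39957
t = −τ ln(…) = 40.933 × 0.91736 = 37.551 s.

37.6 s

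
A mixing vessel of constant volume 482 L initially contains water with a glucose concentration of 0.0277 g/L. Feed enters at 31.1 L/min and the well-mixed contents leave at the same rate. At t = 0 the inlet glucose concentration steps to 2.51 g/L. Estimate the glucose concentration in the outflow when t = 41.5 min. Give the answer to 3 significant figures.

2.34 g/L

Mass balance on the solute (V constant): V dC/dt = Q(C_in − C).
Time constant τ = V/Q = 482/31.1 = 15.498 min.
Solution: C(t) = C_in + (C₀ − C_in) e^(−t/τ).
C(41.5) = 2.51 + (0.0277 − 2.51)·e^(−41.5/15.498) = 2.51 + (-2.4823)·0.068721 = 2.3394 g/L.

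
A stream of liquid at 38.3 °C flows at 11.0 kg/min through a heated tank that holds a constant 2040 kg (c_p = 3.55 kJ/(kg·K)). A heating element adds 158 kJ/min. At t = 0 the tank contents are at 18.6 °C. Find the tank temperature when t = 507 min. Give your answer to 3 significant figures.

M c_p dT/dt = ṁ c_p (T_in − T) + Q̇.
Rearrange: dT/dt = (T_ss − T)/τ with τ = M/ṁ = 185.45 min and T_ss = T_in + Q̇/(ṁ c_p) = 42.346 °C.
T approaches T_ss exponentially: T(t) = T_ss + (T₀ − T_ss) e^(−t/τ).
T(507) = 42.346 + (-23.746)·e^(−507/185.45) = 42.346 + (-23.746)·0.064970 = 40.803 °C.

40.8 °C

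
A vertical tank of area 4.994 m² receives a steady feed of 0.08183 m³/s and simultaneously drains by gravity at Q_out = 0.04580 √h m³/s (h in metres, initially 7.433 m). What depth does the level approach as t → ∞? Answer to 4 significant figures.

Level balance: A dh/dt = 0.08183 − 0.04580 √h. Setting dh/dt = 0:
Q_in = 0.04580 √h_ss ⇒ √h_ss = 0.08183/0.04580 = 1.78668.
h_ss = 1.78668² = 3.19223 m. (Since h₀ = 7.433 m > h_ss, the level will fall toward this value.)

3.192 m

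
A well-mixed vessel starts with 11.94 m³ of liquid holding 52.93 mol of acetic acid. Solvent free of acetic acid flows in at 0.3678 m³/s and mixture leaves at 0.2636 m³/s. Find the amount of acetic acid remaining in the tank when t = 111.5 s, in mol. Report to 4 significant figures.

Total volume: dV/dt = Q_in − Q_out = 0.104200 m³/s, so V(t) = 11.94 + 0.104200 t and V(111.5) = 23.5583 m³.
No acetic acid enters, so dm/dt = −Q_out · (m/V).
Separate: dm/m = −Q_out dt/V(t) ⇒ ln(m/m₀) = −(Q_out/(Q_in−Q_out)) ln(V/V₀).
m = m₀ (V₀/V)^(Q_out/(Q_in−Q_out)) = 52.93 × (11.94/23.5583)^(2.52975) = 9.48576 mol.

9.486 mol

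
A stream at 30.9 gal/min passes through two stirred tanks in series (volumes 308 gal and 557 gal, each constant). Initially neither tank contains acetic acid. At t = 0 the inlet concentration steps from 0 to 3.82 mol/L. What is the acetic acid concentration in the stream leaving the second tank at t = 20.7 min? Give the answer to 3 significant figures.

Species balance on tank i: dCᵢ/dt = (Cᵢ₋₁ − Cᵢ)/τᵢ with τᵢ = Vᵢ/Q.
τ₁ = 308/30.9 = 9.9676 min; τ₂ = 557/30.9 = 18.026 min.
Solving the cascade with C₁(0)=C₂(0)=0 gives C₂(t) = C_in[1 − (τ₁ e^(−t/τ₁) − τ₂ e^(−t/τ₂))/(τ₁ − τ₂)].
At t = 20.7: e^(−t/τ₁) = 0.12534, e^(−t/τ₂) = 0.31716.
C₂ = 3.82·[1 − (9.9676·0.12534 − 18.026·0.31716)/(-8.0583)] = 3.82·0.44557 = 1.7021 mol/L.

1.70 mol/L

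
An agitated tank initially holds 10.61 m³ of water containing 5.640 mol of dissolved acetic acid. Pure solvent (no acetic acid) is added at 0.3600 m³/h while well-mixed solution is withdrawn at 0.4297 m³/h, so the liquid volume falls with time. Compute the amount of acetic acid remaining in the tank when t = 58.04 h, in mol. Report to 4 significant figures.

0.2923 mol

Total volume: dV/dt = Q_in − Q_out = -0.0697000 m³/h, so V(t) = 10.61 − 0.0697000 t and V(58.04) = 6.56461 m³.
Species balance (pure solvent in): dm/dt = −Q_out · m/V(t).
dm/m = −Q_out dt/(V₀ − 0.0697000 t); integrating gives ln(m/m₀) = −(Q_out/(Q_in−Q_out)) ln(V/V₀).
m = m₀ (V₀/V)^(Q_out/(Q_in−Q_out)) = 5.640 × (10.61/6.56461)^(-6.16499) = 0.292307 mol.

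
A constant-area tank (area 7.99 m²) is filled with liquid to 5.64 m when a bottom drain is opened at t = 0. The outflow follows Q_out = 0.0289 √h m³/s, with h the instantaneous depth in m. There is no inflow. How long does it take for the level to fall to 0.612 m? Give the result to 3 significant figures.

Unsteady balance on liquid volume: A dh/dt = −0.0289 √h.
This is separable: 2 d(√h)/dt = −0.0289/A, so √h = √h₀ − (0.0289/(2A)) t.
t = 2A(√h₀ − √h)/0.0289 = 2·7.99·(√5.64 − √0.612)/0.0289
  = 15.980 × (2.3749 − 0.78230) / 0.0289 = 880.59 s.

881 s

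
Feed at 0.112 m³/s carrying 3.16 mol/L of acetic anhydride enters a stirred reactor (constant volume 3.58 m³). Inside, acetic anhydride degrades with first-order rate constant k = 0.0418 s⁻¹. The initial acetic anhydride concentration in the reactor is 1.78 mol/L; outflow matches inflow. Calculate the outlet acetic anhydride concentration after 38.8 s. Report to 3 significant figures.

1.38 mol/L

Species balance: V dC/dt = Q C_in − Q C − k V C.
This is linear with rate a = Q/V + k = 0.073085 s⁻¹.
C_ss = Q C_in/(Q + kV) = 1.3527 mol/L; C(t) = C_ss + (C₀ − C_ss) e^(−a t).
C(38.8) = 1.3527 + (0.42732)·e^(−0.073085·38.8) = 1.3527 + (0.42732)·0.058678 = 1.3778 mol/L.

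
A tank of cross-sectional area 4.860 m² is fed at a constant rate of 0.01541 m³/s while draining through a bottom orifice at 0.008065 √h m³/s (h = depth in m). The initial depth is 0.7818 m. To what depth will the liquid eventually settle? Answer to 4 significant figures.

3.651 m

Level balance: A dh/dt = 0.01541 − 0.008065 √h. Setting dh/dt = 0:
Q_in = 0.008065 √h_ss ⇒ √h_ss = 0.01541/0.008065 = 1.91073.
h_ss = 1.91073² = 3.65087 m. (Since h₀ = 0.7818 m < h_ss, the level will rise toward this value.)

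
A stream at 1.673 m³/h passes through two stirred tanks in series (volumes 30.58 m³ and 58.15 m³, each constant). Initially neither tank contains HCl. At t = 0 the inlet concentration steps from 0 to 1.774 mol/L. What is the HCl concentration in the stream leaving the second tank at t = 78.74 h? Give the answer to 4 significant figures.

1.412 mol/L

Species balance on tank i: dCᵢ/dt = (Cᵢ₋₁ − Cᵢ)/τᵢ with τᵢ = Vᵢ/Q.
τ₁ = 30.58/1.673 = 18.2785 h; τ₂ = 58.15/1.673 = 34.7579 h.
Solving the cascade with C₁(0)=C₂(0)=0 gives C₂(t) = C_in[1 − (τ₁ e^(−t/τ₁) − τ₂ e^(−t/τ₂))/(τ₁ − τ₂)].
At t = 78.74: e^(−t/τ₁) = 0.0134634, e^(−t/τ₂) = 0.103790.
C₂ = 1.774·[1 − (18.2785·0.0134634 − 34.7579·0.103790)/(-16.4794)] = 1.774·0.796021 = 1.41214 mol/L.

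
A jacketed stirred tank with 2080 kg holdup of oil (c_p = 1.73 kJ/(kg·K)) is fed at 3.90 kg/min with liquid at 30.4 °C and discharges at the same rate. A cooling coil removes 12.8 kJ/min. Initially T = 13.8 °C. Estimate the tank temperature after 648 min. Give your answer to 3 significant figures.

Unsteady energy balance on the tank contents: M c_p dT/dt = ṁ c_p (T_in − T) − 12.8.
τ = M/ṁ = 533.33 min; T_ss = T_in − Q̇/(ṁ c_p) = 30.4 − 12.8/(3.90·1.73) = 28.503 °C.
T approaches T_ss exponentially: T(t) = T_ss + (T₀ − T_ss) e^(−t/τ).
T(648) = 28.503 + (-14.703)·e^(−648/533.33) = 28.503 + (-14.703)·0.29671 = 24.140 °C.

24.1 °C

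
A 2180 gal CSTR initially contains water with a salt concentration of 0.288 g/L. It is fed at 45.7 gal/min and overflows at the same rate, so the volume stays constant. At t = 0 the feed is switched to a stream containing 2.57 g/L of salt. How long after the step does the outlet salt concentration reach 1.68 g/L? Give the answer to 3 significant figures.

Accumulation = in − out for the solute gives V dC/dt = Q(C_in − C), so τ = V/Q = 47.702 min.
C(t) = C_in + (C₀ − C_in) e^(−t/τ). Set C = 1.68 and solve for t:
e^(−t/τ) = (C − C_in)/(C₀ − C_in) = (1.68 − 2.57)/(0.288 − 2.57) = 0.39001
t = −τ ln(…) = 47.702 × 0.94159 = 44.916 min.

44.9 min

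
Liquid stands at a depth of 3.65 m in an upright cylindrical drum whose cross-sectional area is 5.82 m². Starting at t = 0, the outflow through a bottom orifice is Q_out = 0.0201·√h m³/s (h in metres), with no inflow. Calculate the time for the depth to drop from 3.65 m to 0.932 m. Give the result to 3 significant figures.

547 s

With no inflow, A dh/dt = −0.0201 √h.
Separate and integrate: 2(√h − √h₀) = −(0.0201/A) t.
t = 2A(√h₀ − √h)/0.0201 = 2·5.82·(√3.65 − √0.932)/0.0201
  = 11.640 × (1.9105 − 0.96540) / 0.0201 = 547.31 s.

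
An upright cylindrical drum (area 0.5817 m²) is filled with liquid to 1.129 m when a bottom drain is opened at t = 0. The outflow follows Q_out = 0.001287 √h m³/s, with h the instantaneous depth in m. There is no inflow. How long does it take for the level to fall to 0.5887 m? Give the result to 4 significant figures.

266.9 s

With no inflow, A dh/dt = −0.001287 √h.
This is separable: 2 d(√h)/dt = −0.001287/A, so √h = √h₀ − (0.001287/(2A)) t.
t = 2A(√h₀ − √h)/0.001287 = 2·0.5817·(√1.129 − √0.5887)/0.001287
  = 1.16340 × (1.06254 − 0.767268) / 0.001287 = 266.919 s.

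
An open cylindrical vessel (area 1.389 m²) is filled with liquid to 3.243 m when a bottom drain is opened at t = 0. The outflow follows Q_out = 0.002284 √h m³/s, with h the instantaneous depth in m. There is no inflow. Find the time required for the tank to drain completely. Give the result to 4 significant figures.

A dh/dt = −Q_out = −0.002284 √h.
∫ h^(−1/2) dh = −(0.002284/A) ∫ dt, giving 2√h = 2√h₀ − (0.002284/A) t.
Set h = 0: 2√h₀ = (0.002284/A) t_empty ⇒ t_empty = 2A√h₀/0.002284.
t_empty = 2·1.389·√3.243/0.002284 = 2.77800·1.80083/0.002284 = 2190.33 s.

2190 s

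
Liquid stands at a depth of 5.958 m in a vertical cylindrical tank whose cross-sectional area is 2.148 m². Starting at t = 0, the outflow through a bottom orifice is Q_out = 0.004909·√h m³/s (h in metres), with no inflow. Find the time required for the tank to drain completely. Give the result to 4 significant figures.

2136 s

Accumulation of liquid (constant cross-section A): A dh/dt = −0.004909 √h.
This is separable: 2 d(√h)/dt = −0.004909/A, so √h = √h₀ − (0.004909/(2A)) t.
Set h = 0: 2√h₀ = (0.004909/A) t_empty ⇒ t_empty = 2A√h₀/0.004909.
t_empty = 2·2.148·√5.958/0.004909 = 4.29600·2.44090/0.004909 = 2136.10 s.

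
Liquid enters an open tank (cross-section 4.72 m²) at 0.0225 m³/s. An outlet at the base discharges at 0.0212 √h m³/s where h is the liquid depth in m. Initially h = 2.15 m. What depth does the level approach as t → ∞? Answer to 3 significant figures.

1.13 m

A dh/dt = Q_in − 0.0212 √h. Steady state requires inflow = outflow:
Q_in = 0.0212 √h_ss ⇒ √h_ss = 0.0225/0.0212 = 1.0613.
h_ss = 1.0613² = 1.1264 m. (Since h₀ = 2.15 m > h_ss, the level will fall toward this value.)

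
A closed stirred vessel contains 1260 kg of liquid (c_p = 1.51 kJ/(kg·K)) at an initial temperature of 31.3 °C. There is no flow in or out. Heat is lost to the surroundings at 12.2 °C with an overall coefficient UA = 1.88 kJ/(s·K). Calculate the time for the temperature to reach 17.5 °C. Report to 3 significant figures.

1300 s

Lumped-capacitance energy balance: M c_p dT/dt = UA(T_amb − T).
τ = M c_p/UA = 1012.0 s; T_ss = T_amb = 12.200 °C.
T(t) = T_ss + (T₀ − T_ss)e^(−t/τ); set T = 17.5:
t = −τ ln[(T − T_ss)/(T₀ − T_ss)] = −1012.0 · ln(0.27749) = 1297.4 s.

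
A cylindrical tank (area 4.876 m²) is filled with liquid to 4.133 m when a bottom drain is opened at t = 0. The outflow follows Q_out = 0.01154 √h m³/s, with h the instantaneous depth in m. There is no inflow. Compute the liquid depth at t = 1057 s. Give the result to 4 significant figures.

A dh/dt = −Q_out = −0.01154 √h.
∫ h^(−1/2) dh = −(0.01154/A) ∫ dt, giving 2√h = 2√h₀ − (0.01154/A) t.
√h = √4.133 − 0.01154·1057/(2·4.876) = 2.03298 − 1.25080 = 0.782180.
h = 0.782180² = 0.611806 m.

0.6118 m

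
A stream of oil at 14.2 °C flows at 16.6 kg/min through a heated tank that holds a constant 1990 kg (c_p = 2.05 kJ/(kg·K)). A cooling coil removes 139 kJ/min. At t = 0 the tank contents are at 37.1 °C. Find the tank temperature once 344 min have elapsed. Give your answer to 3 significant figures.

M c_p dT/dt = ṁ c_p (T_in − T) − Q̇.
τ = M/ṁ = 119.88 min; T_ss = T_in − Q̇/(ṁ c_p) = 14.2 − 139/(16.6·2.05) = 10.115 °C.
This is linear first-order; T(t) = T_ss + (T₀ − T_ss) e^(−t/τ).
T(344) = 10.115 + (26.985)·e^(−344/119.88) = 10.115 + (26.985)·0.056725 = 11.646 °C.

11.6 °C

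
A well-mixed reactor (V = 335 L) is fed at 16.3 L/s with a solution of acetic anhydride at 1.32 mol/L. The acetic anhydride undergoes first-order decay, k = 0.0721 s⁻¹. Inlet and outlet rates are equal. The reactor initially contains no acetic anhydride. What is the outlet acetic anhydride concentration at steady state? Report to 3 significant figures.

Accumulation = in − out − consumed: V dC/dt = Q C_in − Q C − k V C.
Steady state (dC/dt = 0): C_ss = Q C_in/(Q + kV) = C_in/(1 + kV/Q).
C_ss = 16.3·1.32/(16.3 + 0.0721·335) = 21.516/40.453 = 0.53187 mol/L.

0.532 mol/L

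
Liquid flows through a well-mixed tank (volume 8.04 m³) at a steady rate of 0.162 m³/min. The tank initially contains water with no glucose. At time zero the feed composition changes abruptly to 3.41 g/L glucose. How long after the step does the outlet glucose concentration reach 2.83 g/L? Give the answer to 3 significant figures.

Species balance: V dC/dt = Q(C_in − C) ⇒ τ = V/Q = 49.630 min.
C(t) = C_in + (C₀ − C_in) e^(−t/τ). Set C = 2.83 and solve for t:
e^(−t/τ) = (C − C_in)/(C₀ − C_in) = (2.83 − 3.41)/(0 − 3.41) = 0.17009
t = −τ ln(…) = 49.630 × 1.7714 = 87.916 min.

87.9 min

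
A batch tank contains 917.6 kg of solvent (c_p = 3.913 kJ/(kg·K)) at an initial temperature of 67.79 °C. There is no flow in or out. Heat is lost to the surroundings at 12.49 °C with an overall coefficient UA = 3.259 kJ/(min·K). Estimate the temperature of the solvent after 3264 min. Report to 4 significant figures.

Heat balance on the well-mixed liquid: M c_p dT/dt = −UA(T − T_amb).
dT/dt = (T_ss − T)/τ with T_ss = T_amb = 12.4900 °C, τ = M c_p/UA = 917.6·3.913/3.259 = 1101.74 min.
Integrating: T(t) = T_ss + (T₀ − T_ss) e^(−t/τ).
T(3264) = 12.4900 + (55.3000)·0.0516850 = 15.3482 °C.

15.35 °C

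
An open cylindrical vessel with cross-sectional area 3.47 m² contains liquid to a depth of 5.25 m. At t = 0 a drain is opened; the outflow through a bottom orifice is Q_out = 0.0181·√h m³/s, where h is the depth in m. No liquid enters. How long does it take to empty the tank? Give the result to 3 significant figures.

With no inflow, A dh/dt = −0.0181 √h.
Separate and integrate: 2(√h − √h₀) = −(0.0181/A) t.
Set h = 0: 2√h₀ = (0.0181/A) t_empty ⇒ t_empty = 2A√h₀/0.0181.
t_empty = 2·3.47·√5.25/0.0181 = 6.9400·2.2913/0.0181 = 878.54 s.

879 s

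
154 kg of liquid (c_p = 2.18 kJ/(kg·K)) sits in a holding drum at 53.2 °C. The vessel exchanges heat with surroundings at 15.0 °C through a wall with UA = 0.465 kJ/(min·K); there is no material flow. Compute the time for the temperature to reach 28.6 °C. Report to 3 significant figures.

M c_p dT/dt = −UA(T − T_amb).
τ = M c_p/UA = 721.98 min; T_ss = T_amb = 15.000 °C.
T(t) = T_ss + (T₀ − T_ss)e^(−t/τ); set T = 28.6:
t = −τ ln[(T − T_ss)/(T₀ − T_ss)] = −721.98 · ln(0.35602) = 745.63 min.

746 min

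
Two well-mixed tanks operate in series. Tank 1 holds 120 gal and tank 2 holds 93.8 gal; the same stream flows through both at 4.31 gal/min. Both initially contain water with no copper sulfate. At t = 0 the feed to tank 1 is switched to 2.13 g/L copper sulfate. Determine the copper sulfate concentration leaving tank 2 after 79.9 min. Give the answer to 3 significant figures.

1.77 g/L

Time constants: τᵢ = Vᵢ/Q for each well-mixed tank.
τ₁ = 120/4.31 = 27.842 min; τ₂ = 93.8/4.31 = 21.763 min.
Solving the cascade with C₁(0)=C₂(0)=0 gives C₂(t) = C_in[1 − (τ₁ e^(−t/τ₁) − τ₂ e^(−t/τ₂))/(τ₁ − τ₂)].
At t = 79.9: e^(−t/τ₁) = 0.056714, e^(−t/τ₂) = 0.025443.
C₂ = 2.13·[1 − (27.842·0.056714 − 21.763·0.025443)/(6.0789)] = 2.13·0.83133 = 1.7707 g/L.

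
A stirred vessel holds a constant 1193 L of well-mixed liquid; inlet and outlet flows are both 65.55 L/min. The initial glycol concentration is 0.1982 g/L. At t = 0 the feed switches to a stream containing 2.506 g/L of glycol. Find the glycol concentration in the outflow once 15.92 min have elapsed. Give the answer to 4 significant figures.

Transient balance on the dissolved component: V dC/dt = Q(C_in − C).
Rewrite as dC/dt + C/τ = C_in/τ, τ = V/Q = 18.1998 min.
C approaches C_in exponentially: C(t) = C_in + (C₀ − C_in) e^(−t/τ).
C(15.92) = 2.506 + (0.1982 − 2.506)·e^(−15.92/18.1998) = 2.506 + (-2.30780)·0.416974 = 1.54371 g/L.

1.544 g/L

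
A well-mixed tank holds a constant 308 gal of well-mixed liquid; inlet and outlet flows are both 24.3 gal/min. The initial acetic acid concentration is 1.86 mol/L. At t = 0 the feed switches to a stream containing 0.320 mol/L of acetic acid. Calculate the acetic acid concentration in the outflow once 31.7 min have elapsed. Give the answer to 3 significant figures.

Unsteady species balance (constant V, well mixed): V dC/dt = Q(C_in − C).
Time constant τ = V/Q = 308/24.3 = 12.675 min.
Integrating: C(t) = C_in + (C₀ − C_in) e^(−t/τ).
C(31.7) = 0.320 + (1.86 − 0.320)·e^(−31.7/12.675) = 0.320 + (1.5400)·0.082002 = 0.44628 mol/L.

0.446 mol/L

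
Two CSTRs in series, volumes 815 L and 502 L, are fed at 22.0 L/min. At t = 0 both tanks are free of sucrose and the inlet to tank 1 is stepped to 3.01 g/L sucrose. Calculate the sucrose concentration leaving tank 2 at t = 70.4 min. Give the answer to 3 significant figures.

2.06 g/L

Species balance on tank i: dCᵢ/dt = (Cᵢ₋₁ − Cᵢ)/τᵢ with τᵢ = Vᵢ/Q.
τ₁ = 815/22.0 = 37.045 min; τ₂ = 502/22.0 = 22.818 min.
Tank 1: C₁ = C_in(1 − e^(−t/τ₁)). Tank 2 (τ₁ ≠ τ₂): C₂ = C_in[1 − (τ₁ e^(−t/τ₁) − τ₂ e^(−t/τ₂))/(τ₁ − τ₂)].
At t = 70.4: e^(−t/τ₁) = 0.14951, e^(−t/τ₂) = 0.045718.
C₂ = 3.01·[1 − (37.045·0.14951 − 22.818·0.045718)/(14.227)] = 3.01·0.68402 = 2.0589 g/L.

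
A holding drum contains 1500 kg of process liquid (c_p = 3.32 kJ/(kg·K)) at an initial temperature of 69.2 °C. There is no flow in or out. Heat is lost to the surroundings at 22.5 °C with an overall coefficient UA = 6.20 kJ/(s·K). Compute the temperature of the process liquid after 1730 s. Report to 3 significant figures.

27.9 °C

M c_p dT/dt = −UA(T − T_amb).
dT/dt = (T_ss − T)/τ with T_ss = T_amb = 22.500 °C, τ = M c_p/UA = 1500·3.32/6.20 = 803.23 s.
Integrating: T(t) = T_ss + (T₀ − T_ss) e^(−t/τ).
T(1730) = 22.500 + (46.700)·0.11604 = 27.919 °C.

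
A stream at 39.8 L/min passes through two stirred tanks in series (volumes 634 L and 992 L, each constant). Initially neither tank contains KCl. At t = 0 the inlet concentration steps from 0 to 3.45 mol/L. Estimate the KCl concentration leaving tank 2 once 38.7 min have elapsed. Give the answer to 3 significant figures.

Time constants: τᵢ = Vᵢ/Q for each well-mixed tank.
τ₁ = 634/39.8 = 15.930 min; τ₂ = 992/39.8 = 24.925 min.
Tank 1: C₁ = C_in(1 − e^(−t/τ₁)). Tank 2 (τ₁ ≠ τ₂): C₂ = C_in[1 − (τ₁ e^(−t/τ₁) − τ₂ e^(−t/τ₂))/(τ₁ − τ₂)].
At t = 38.7: e^(−t/τ₁) = 0.088087, e^(−t/τ₂) = 0.21168.
C₂ = 3.45·[1 − (15.930·0.088087 − 24.925·0.21168)/(-8.9950)] = 3.45·0.56944 = 1.9646 mol/L.

1.96 mol/L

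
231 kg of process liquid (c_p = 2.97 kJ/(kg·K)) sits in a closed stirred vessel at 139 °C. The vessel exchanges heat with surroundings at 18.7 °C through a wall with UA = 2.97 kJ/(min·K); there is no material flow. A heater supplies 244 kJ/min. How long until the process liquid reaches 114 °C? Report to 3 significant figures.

246 min

Unsteady energy balance on the tank contents: M c_p dT/dt = −UA(T − T_amb) + Q̇.
τ = M c_p/UA = 231.00 min; T_ss = T_amb + Q̇/UA = 18.7 + 244/2.97 = 100.85 °C.
T(t) = T_ss + (T₀ − T_ss)e^(−t/τ); set T = 114:
t = −τ ln[(T − T_ss)/(T₀ − T_ss)] = −231.00 · ln(0.34461) = 246.10 min.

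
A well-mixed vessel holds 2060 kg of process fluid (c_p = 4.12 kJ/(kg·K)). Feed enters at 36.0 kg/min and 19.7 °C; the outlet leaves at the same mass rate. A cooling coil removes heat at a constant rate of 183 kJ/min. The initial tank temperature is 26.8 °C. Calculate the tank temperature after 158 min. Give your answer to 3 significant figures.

19.0 °C

M c_p dT/dt = ṁ c_p (T_in − T) − Q̇.
Rearrange: dT/dt = (T_ss − T)/τ with τ = M/ṁ = 57.222 min and T_ss = T_in − Q̇/(ṁ c_p) = 18.466 °C.
This is linear first-order; T(t) = T_ss + (T₀ − T_ss) e^(−t/τ).
T(158) = 18.466 + (8.3338)·e^(−158/57.222) = 18.466 + (8.3338)·0.063218 = 18.993 °C.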